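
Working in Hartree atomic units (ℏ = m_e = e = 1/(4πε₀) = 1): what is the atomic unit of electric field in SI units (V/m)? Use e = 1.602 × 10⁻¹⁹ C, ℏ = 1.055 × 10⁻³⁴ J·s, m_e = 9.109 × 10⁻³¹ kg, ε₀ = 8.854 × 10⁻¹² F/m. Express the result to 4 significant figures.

5.131 × 10¹¹ V/m

Dimensional analysis gives E_au = E_h/(e a₀) = m_e²e⁵/((4πε₀)³ℏ⁴).
E_h = 4.354 × 10⁻¹⁸ J
a₀ = 5.297 × 10⁻¹¹ m
E_h/(e·a₀) = 5.131 × 10¹¹ V/m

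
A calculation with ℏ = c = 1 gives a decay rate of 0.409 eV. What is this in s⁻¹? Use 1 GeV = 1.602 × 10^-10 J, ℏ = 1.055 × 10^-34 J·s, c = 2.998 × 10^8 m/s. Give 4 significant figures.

A rate is [E]/ℏ; divide by ℏ.
1 GeV → 1/ℏ × (1 GeV in J) = 1.518 × 10^24 s⁻¹.
Convert the energy scale: 0.409 eV = 4.09 × 10^-10 GeV.
Result: 4.09 × 10^-10 × 1.518 × 10^24 = 6.211 × 10^14 s⁻¹.

6.211 × 10^14 s⁻¹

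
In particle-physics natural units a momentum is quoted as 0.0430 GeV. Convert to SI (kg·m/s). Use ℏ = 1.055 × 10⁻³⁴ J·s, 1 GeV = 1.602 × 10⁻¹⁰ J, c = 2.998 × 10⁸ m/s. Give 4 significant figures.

2.298 × 10⁻²⁰ kg·m/s

Momentum is [E]/c; divide by c.
1 GeV → 1/c × (1 GeV in J) = 5.344 × 10⁻¹⁹ kg·m/s.
Result: 0.0430 × 5.344 × 10⁻¹⁹ = 2.298 × 10⁻²⁰ kg·m/s.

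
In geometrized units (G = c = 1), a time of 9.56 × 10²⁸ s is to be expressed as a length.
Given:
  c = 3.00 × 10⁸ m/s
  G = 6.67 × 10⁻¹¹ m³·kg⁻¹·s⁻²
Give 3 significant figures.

2.87 × 10³⁷ m

Time → length via c.
9.56 × 10²⁸ s × (c) = 2.87 × 10³⁷ m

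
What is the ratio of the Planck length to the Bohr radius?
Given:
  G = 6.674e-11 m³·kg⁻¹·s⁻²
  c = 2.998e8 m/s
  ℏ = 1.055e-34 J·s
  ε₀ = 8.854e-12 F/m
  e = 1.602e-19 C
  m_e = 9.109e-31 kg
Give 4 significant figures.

3.051e-25

Planck length: ℓ_P = √(ℏG/c³) = 1.616e-35 m
Bohr radius: a₀ = 4πε₀ℏ²/(m_e e²) = 5.297e-11 m
ratio = 1.616e-35 / 5.297e-11 = 3.051e-25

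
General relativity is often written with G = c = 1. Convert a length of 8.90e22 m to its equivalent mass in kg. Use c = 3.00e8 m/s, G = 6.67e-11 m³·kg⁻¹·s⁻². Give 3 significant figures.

Length → mass via c²/G.
8.90e22 m × (c²/G) = 1.20e50 kg

1.20e50 kg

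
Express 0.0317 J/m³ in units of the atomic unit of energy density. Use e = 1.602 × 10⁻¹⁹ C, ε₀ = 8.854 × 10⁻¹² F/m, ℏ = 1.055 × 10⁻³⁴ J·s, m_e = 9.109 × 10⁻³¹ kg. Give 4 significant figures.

1.082 × 10⁻¹⁵

atomic unit of energy density: u_au = E_h/a₀³ = m_e⁴e¹⁰/((4πε₀)⁵ℏ⁸) = 2.929 × 10¹³ J/m³.
0.0317 / 2.929 × 10¹³ = 1.082 × 10⁻¹⁵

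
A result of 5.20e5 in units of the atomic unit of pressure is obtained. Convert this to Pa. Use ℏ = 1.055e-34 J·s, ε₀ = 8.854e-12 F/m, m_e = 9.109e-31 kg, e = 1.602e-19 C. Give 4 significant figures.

One atomic unit of pressure: P_au = E_h/a₀³ = m_e⁴e¹⁰/((4πε₀)⁵ℏ⁸) = 2.929e13 Pa.
5.20e5 × 2.929e13 Pa = 1.523e19 Pa

1.523e19 Pa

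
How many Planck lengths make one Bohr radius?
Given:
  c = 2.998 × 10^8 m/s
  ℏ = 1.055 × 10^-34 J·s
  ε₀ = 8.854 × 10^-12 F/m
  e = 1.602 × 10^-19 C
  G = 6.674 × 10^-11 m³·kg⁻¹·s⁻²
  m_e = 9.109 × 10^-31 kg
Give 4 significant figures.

Bohr radius: a₀ = 4πε₀ℏ²/(m_e e²) = 5.297 × 10^-11 m
Planck length: ℓ_P = √(ℏG/c³) = 1.616 × 10^-35 m
ratio = 5.297 × 10^-11 / 1.616 × 10^-35 = 3.277 × 10^24

3.277 × 10^24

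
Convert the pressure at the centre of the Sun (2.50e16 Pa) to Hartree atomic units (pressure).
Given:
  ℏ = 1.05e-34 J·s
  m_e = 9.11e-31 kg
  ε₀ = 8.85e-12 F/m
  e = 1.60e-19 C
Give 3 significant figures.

830

atomic unit of pressure: P_au = E_h/a₀³ = m_e⁴e¹⁰/((4πε₀)⁵ℏ⁸) = 3.01e13 Pa.
2.50e16 / 3.01e13 = 830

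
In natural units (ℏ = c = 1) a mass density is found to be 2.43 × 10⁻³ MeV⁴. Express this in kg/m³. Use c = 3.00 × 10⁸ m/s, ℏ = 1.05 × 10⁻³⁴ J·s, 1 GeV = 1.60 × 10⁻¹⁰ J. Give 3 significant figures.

Mass density is [E]/(c²[L]³) = [E]⁴/(ℏ³c⁵).
1 GeV⁴ → 1/(ℏ³c⁵) × (1 GeV in J)⁴ = 2.33 × 10²⁰ kg/m³.
Convert the energy scale: 2.43 × 10⁻³ MeV⁴ = 2.43 × 10⁻¹⁵ GeV⁴.
Result: 2.43 × 10⁻¹⁵ × 2.33 × 10²⁰ = 5.66 × 10⁵ kg/m³.

5.66 × 10⁵ kg/m³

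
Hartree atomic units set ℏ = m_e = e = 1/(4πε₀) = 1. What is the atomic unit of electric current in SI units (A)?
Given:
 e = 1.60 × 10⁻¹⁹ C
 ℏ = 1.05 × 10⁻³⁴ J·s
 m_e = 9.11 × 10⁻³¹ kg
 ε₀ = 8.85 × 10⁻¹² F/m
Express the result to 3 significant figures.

The unique combination of the constants set to 1 with dimensions of current is I_au = e E_h/ℏ = m_e e⁵/((4πε₀)²ℏ³).
E_h = 4.38 × 10⁻¹⁸ J
e·E_h/ℏ = 6.67 × 10⁻³ A

6.67 × 10⁻³ A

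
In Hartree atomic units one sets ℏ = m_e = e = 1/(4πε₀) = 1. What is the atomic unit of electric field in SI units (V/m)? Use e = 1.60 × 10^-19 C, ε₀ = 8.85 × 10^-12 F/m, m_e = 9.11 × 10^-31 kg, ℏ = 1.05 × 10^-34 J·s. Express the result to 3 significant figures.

5.20 × 10^11 V/m

E_au = E_h/(e a₀) = m_e²e⁵/((4πε₀)³ℏ⁴)
E_h = 4.38 × 10^-18 J
a₀ = 5.26 × 10^-11 m
E_h/(e·a₀) = 5.20 × 10^11 V/m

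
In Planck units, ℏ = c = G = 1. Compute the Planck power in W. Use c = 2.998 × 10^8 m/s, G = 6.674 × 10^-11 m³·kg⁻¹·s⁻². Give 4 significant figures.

The unique combination of the constants set to 1 with dimensions of power is P_P = c⁵/G.
  = 2.422 × 10^42 / 6.674 × 10^-11
  = 3.629 × 10^52 W

3.629 × 10^52 W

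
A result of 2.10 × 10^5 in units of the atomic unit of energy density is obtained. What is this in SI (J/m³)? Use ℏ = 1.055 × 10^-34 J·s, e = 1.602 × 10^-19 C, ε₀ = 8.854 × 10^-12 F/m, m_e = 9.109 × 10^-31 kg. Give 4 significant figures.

One atomic unit of energy density: u_au = E_h/a₀³ = m_e⁴e¹⁰/((4πε₀)⁵ℏ⁸) = 2.929 × 10^13 J/m³.
2.10 × 10^5 × 2.929 × 10^13 J/m³ = 6.151 × 10^18 J/m³

6.151 × 10^18 J/m³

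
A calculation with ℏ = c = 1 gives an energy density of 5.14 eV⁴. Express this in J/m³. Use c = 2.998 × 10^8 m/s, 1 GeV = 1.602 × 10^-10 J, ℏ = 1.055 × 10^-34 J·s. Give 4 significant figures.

[E]/[L]³ = [E]⁴/(ℏc)³; restore (ℏc)⁻³.
1 GeV⁴ → 1/(ℏc)³ × (1 GeV in J)⁴ = 2.082 × 10^37 J/m³.
Convert the energy scale: 5.14 eV⁴ = 5.14 × 10^-36 GeV⁴.
Result: 5.14 × 10^-36 × 2.082 × 10^37 = 107 J/m³.

107 J/m³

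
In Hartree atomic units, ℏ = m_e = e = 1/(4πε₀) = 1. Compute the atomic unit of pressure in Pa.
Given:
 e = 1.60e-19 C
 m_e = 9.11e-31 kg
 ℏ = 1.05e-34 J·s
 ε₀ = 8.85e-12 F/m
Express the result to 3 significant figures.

Dimensional analysis gives P_au = E_h/a₀³ = m_e⁴e¹⁰/((4πε₀)⁵ℏ⁸).
E_h = 4.38e-18 J
a₀ = 5.26e-11 m
E_h/a₀³ = 3.01e13 Pa

3.01e13 Pa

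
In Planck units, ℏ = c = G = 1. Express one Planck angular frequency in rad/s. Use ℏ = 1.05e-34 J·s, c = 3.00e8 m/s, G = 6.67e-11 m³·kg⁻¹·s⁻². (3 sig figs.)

1.86e43 rad/s

From ℏ = c = G = 1 the angular frequency scale is ω_P = √(c⁵/(ℏG)).
  = √(3.47e86)
  = 1.86e43 rad/s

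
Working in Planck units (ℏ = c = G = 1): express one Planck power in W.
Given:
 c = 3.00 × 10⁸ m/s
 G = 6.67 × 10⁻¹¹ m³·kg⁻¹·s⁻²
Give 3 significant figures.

Dimensional analysis gives P_P = c⁵/G.
  = 2.43 × 10⁴² / 6.67 × 10⁻¹¹
  = 3.64 × 10⁵² W

3.64 × 10⁵² W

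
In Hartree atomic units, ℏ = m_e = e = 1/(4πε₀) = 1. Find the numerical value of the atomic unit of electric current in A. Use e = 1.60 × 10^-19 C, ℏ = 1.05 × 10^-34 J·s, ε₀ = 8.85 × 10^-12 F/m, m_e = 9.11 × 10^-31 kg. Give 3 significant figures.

6.67 × 10^-3 A

The unique combination of the constants set to 1 with dimensions of current is I_au = e E_h/ℏ = m_e e⁵/((4πε₀)²ℏ³).
E_h = 4.38 × 10^-18 J
e·E_h/ℏ = 6.67 × 10^-3 A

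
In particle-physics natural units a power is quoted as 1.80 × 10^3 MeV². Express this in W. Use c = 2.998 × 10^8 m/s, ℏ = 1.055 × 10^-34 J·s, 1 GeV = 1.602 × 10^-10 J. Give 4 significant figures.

Power is [E]/[T] = [E]²/ℏ.
1 GeV² → 1/ℏ × (1 GeV in J)² = 2.433 × 10^14 W.
Convert the energy scale: 1.80 × 10^3 MeV² = 1.80 × 10^-3 GeV².
Result: 1.80 × 10^-3 × 2.433 × 10^14 = 4.379 × 10^11 W.

4.379 × 10^11 W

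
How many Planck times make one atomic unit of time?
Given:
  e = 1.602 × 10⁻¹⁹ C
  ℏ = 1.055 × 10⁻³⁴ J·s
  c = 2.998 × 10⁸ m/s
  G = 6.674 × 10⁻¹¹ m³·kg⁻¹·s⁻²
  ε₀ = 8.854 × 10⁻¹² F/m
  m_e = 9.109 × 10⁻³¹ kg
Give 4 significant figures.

atomic unit of time: τ_au = (4πε₀)²ℏ³/(m_e e⁴) = 2.423 × 10⁻¹⁷ s
Planck time: t_P = √(ℏG/c⁵) = 5.392 × 10⁻⁴⁴ s
ratio = 2.423 × 10⁻¹⁷ / 5.392 × 10⁻⁴⁴ = 4.494 × 10²⁶

4.494 × 10²⁶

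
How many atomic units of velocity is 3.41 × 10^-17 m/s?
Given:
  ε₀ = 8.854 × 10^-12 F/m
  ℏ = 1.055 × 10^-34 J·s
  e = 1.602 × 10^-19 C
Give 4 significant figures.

1.560 × 10^-23

atomic unit of velocity: v_au = e²/(4πε₀ℏ) = 2.186 × 10^6 m/s.
3.41 × 10^-17 / 2.186 × 10^6 = 1.560 × 10^-23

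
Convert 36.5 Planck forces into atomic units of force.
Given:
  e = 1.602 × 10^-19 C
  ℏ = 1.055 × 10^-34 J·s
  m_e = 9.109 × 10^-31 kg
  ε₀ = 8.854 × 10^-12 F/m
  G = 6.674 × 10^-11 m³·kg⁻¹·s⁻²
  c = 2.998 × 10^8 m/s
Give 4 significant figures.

5.375 × 10^52

Planck force: F_P = c⁴/G = 1.210 × 10^44 N
atomic unit of force: F_au = E_h/a₀ = m_e²e⁶/((4πε₀)³ℏ⁴) = 8.220 × 10^-8 N
36.5 × 1.210 × 10^44 / 8.220 × 10^-8 = 5.375 × 10^52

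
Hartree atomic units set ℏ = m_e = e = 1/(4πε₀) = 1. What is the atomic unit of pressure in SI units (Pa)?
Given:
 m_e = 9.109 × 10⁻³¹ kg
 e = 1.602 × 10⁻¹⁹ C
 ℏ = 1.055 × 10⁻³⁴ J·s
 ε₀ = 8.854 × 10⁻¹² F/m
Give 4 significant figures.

From ℏ = m_e = e = 1/(4πε₀) = 1 the pressure scale is P_au = E_h/a₀³ = m_e⁴e¹⁰/((4πε₀)⁵ℏ⁸).
E_h = 4.354 × 10⁻¹⁸ J
a₀ = 5.297 × 10⁻¹¹ m
E_h/a₀³ = 2.929 × 10¹³ Pa

2.929 × 10¹³ Pa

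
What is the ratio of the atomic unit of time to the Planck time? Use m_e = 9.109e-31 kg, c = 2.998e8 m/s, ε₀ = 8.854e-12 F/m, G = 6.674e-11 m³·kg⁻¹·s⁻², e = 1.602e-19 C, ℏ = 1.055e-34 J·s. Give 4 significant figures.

atomic unit of time: τ_au = (4πε₀)²ℏ³/(m_e e⁴) = 2.423e-17 s
Planck time: t_P = √(ℏG/c⁵) = 5.392e-44 s
ratio = 2.423e-17 / 5.392e-44 = 4.494e26

4.494e26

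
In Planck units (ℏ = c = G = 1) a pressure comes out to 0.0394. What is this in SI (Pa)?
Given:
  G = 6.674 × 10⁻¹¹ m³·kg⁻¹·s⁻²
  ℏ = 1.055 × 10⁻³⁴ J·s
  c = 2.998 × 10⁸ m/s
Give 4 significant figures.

1.825 × 10¹¹² Pa

One Planck pressure: p_P = c⁷/(ℏG²) = 4.632 × 10¹¹³ Pa.
0.0394 × 4.632 × 10¹¹³ Pa = 1.825 × 10¹¹² Pa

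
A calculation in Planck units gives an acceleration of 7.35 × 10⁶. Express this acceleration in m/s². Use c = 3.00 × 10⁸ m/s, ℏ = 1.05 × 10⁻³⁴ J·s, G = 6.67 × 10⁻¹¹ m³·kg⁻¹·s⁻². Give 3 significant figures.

4.11 × 10⁵⁸ m/s²

One Planck acceleration: a_P = √(c⁷/(ℏG)) = 5.59 × 10⁵¹ m/s².
7.35 × 10⁶ × 5.59 × 10⁵¹ m/s² = 4.11 × 10⁵⁸ m/s²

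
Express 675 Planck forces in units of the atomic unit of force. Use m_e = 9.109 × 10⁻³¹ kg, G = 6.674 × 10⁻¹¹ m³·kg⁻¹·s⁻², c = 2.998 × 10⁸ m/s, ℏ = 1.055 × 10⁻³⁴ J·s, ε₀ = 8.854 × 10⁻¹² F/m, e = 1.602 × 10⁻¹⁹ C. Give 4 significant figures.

Planck force: F_P = c⁴/G = 1.210 × 10⁴⁴ N
atomic unit of force: F_au = E_h/a₀ = m_e²e⁶/((4πε₀)³ℏ⁴) = 8.220 × 10⁻⁸ N
675 × 1.210 × 10⁴⁴ / 8.220 × 10⁻⁸ = 9.940 × 10⁵³

9.940 × 10⁵³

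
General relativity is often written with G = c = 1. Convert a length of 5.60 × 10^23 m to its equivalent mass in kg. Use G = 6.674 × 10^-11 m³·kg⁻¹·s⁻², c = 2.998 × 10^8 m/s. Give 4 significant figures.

Length → mass via c²/G.
5.60 × 10^23 m × (c²/G) = 7.542 × 10^50 kg

7.542 × 10^50 kg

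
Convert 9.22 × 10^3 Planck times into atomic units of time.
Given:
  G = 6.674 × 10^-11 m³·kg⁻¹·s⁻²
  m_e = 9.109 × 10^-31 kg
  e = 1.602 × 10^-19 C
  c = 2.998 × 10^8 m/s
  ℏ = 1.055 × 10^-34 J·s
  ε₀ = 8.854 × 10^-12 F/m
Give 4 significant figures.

Planck time: t_P = √(ℏG/c⁵) = 5.392 × 10^-44 s
atomic unit of time: τ_au = (4πε₀)²ℏ³/(m_e e⁴) = 2.423 × 10^-17 s
9.22 × 10^3 × 5.392 × 10^-44 / 2.423 × 10^-17 = 2.052 × 10^-23

2.052 × 10^-23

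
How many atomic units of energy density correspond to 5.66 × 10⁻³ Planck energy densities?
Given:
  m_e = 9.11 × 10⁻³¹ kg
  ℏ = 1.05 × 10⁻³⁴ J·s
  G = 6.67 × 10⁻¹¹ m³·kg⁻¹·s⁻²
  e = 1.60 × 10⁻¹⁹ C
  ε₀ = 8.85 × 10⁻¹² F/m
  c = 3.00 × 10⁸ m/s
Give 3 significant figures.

Planck energy density: u_P = c⁷/(ℏG²) = 4.68 × 10¹¹³ J/m³
atomic unit of energy density: u_au = E_h/a₀³ = m_e⁴e¹⁰/((4πε₀)⁵ℏ⁸) = 3.01 × 10¹³ J/m³
5.66 × 10⁻³ × 4.68 × 10¹¹³ / 3.01 × 10¹³ = 8.79 × 10⁹⁷

8.79 × 10⁹⁷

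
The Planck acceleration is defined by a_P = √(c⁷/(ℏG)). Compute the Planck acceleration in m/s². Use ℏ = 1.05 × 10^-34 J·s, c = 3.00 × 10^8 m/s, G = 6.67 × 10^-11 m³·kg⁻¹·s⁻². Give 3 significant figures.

5.59 × 10^51 m/s²

a_P = √(c⁷/(ℏG))
  = √(3.12 × 10^103)
  = 5.59 × 10^51 m/s²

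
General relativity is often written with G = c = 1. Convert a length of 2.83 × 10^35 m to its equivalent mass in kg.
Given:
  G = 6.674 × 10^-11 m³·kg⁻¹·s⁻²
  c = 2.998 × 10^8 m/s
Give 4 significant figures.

Length → mass via c²/G.
2.83 × 10^35 m × (c²/G) = 3.811 × 10^62 kg

3.811 × 10^62 kg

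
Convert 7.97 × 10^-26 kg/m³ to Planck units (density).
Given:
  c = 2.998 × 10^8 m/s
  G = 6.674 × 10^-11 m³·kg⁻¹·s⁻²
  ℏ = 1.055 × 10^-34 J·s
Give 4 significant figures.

1.546 × 10^-122

Planck density: ρ_P = c⁵/(ℏG²) = 5.154 × 10^96 kg/m³.
7.97 × 10^-26 / 5.154 × 10^96 = 1.546 × 10^-122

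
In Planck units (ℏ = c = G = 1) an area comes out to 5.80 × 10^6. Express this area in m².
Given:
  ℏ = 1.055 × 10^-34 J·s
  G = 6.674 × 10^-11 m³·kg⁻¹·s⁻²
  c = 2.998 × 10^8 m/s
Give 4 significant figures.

1.516 × 10^-63 m²

One Planck area: A_P = ℏG/c³ = 2.613 × 10^-70 m².
5.80 × 10^6 × 2.613 × 10^-70 m² = 1.516 × 10^-63 m²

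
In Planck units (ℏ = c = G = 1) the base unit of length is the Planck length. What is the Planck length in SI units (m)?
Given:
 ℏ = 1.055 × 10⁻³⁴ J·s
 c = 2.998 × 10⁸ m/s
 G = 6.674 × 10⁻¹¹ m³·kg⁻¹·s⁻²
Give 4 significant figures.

1.616 × 10⁻³⁵ m

ℓ_P = √(ℏG/c³)
  = √(2.613 × 10⁻⁷⁰)
  = 1.616 × 10⁻³⁵ m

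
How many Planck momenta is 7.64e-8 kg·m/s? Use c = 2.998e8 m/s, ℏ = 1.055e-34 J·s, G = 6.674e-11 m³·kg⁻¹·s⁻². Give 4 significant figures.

1.171e-8

Planck momentum: p_P = √(ℏc³/G) = 6.527 kg·m/s.
7.64e-8 / 6.527 = 1.171e-8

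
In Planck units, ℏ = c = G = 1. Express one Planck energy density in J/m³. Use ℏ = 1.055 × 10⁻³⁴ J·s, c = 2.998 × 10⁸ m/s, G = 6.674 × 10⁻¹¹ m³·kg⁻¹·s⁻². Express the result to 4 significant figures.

4.632 × 10¹¹³ J/m³

Dimensional analysis gives u_P = c⁷/(ℏG²).
  = 2.177 × 10⁵⁹ / 4.699 × 10⁻⁵⁵
  = 4.632 × 10¹¹³ J/m³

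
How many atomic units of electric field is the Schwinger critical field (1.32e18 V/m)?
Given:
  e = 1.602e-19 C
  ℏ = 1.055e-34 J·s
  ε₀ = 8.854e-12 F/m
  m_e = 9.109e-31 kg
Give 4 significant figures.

atomic unit of electric field: E_au = E_h/(e a₀) = m_e²e⁵/((4πε₀)³ℏ⁴) = 5.131e11 V/m.
1.32e18 / 5.131e11 = 2.573e6

2.573e6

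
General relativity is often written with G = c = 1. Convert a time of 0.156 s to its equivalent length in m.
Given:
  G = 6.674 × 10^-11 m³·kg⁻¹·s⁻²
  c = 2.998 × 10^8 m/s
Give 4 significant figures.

4.677 × 10^7 m

Time → length via c.
0.156 s × (c) = 4.677 × 10^7 m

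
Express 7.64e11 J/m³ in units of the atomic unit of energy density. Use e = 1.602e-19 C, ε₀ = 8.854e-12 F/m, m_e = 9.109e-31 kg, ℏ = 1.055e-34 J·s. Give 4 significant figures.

atomic unit of energy density: u_au = E_h/a₀³ = m_e⁴e¹⁰/((4πε₀)⁵ℏ⁸) = 2.929e13 J/m³.
7.64e11 / 2.929e13 = 0.02608

0.02608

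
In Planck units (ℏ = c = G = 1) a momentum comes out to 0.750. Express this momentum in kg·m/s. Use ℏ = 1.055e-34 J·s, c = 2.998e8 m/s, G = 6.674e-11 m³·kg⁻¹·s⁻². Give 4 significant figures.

4.895 kg·m/s

One Planck momentum: p_P = √(ℏc³/G) = 6.527 kg·m/s.
0.750 × 6.527 kg·m/s = 4.895 kg·m/s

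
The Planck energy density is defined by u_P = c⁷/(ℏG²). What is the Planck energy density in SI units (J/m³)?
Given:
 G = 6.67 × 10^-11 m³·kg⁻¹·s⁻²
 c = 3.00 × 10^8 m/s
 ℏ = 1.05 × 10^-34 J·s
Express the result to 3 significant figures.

u_P = c⁷/(ℏG²)
  = 2.19 × 10^59 / 4.67 × 10^-55
  = 4.68 × 10^113 J/m³

4.68 × 10^113 J/m³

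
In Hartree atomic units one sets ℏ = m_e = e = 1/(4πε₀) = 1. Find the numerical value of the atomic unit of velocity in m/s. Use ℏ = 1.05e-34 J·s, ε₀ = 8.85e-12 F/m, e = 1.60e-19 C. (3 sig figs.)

v_au = e²/(4πε₀ℏ)
  = 2.56e-38 / 1.17e-44
  = 2.19e6 m/s

2.19e6 m/s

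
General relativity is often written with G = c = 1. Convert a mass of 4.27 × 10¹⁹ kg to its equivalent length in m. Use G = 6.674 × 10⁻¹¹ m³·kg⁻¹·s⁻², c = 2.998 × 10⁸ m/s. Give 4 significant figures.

In G = c = 1 units mass has dimensions of length; the conversion factor is G/c².
4.27 × 10¹⁹ kg × (G/c²) = 3.171 × 10⁻⁸ m

3.171 × 10⁻⁸ m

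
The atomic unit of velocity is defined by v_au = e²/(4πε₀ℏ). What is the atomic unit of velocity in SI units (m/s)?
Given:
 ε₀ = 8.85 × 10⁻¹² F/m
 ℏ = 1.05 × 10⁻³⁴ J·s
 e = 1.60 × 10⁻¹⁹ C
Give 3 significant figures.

v_au = e²/(4πε₀ℏ)
  = 2.56 × 10⁻³⁸ / 1.17 × 10⁻⁴⁴
  = 2.19 × 10⁶ m/s

2.19 × 10⁶ m/s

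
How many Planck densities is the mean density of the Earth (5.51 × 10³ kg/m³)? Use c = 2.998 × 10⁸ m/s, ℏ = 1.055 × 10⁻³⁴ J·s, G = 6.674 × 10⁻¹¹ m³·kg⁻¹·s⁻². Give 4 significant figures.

Planck density: ρ_P = c⁵/(ℏG²) = 5.154 × 10⁹⁶ kg/m³.
5.51 × 10³ / 5.154 × 10⁹⁶ = 1.069 × 10⁻⁹³

1.069 × 10⁻⁹³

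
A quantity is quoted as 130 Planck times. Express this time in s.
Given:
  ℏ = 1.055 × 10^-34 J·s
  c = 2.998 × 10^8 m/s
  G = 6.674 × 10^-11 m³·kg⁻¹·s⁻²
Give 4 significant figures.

7.009 × 10^-42 s

One Planck time: t_P = √(ℏG/c⁵) = 5.392 × 10^-44 s.
130 × 5.392 × 10^-44 s = 7.009 × 10^-42 s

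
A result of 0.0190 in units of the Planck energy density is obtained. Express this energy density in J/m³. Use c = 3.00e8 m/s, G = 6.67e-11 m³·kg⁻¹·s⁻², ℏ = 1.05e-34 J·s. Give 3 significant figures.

One Planck energy density: u_P = c⁷/(ℏG²) = 4.68e113 J/m³.
0.0190 × 4.68e113 J/m³ = 8.90e111 J/m³

8.90e111 J/m³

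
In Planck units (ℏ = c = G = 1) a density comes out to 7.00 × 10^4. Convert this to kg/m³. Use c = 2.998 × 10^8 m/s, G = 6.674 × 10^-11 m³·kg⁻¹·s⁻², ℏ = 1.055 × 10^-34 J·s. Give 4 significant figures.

One Planck density: ρ_P = c⁵/(ℏG²) = 5.154 × 10^96 kg/m³.
7.00 × 10^4 × 5.154 × 10^96 kg/m³ = 3.608 × 10^101 kg/m³

3.608 × 10^101 kg/m³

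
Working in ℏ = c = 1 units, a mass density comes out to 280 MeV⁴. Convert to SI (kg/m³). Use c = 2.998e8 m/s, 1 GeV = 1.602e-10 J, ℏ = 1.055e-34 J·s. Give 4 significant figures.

Mass density is [E]/(c²[L]³) = [E]⁴/(ℏ³c⁵).
1 GeV⁴ → 1/(ℏ³c⁵) × (1 GeV in J)⁴ = 2.316e20 kg/m³.
Convert the energy scale: 280 MeV⁴ = 2.80e-10 GeV⁴.
Result: 2.80e-10 × 2.316e20 = 6.485e10 kg/m³.

6.485e10 kg/m³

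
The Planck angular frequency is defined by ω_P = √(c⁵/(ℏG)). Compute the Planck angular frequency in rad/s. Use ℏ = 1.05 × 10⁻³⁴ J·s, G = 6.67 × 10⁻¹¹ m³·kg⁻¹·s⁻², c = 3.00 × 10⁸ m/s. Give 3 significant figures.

ω_P = √(c⁵/(ℏG))
  = √(3.47 × 10⁸⁶)
  = 1.86 × 10⁴³ rad/s

1.86 × 10⁴³ rad/s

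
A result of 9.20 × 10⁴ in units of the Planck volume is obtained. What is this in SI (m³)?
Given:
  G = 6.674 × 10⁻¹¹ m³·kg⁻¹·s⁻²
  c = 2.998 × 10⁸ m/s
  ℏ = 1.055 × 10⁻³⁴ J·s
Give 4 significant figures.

3.886 × 10⁻¹⁰⁰ m³

One Planck volume: V_P = (ℏG/c³)^(3/2) = 4.224 × 10⁻¹⁰⁵ m³.
9.20 × 10⁴ × 4.224 × 10⁻¹⁰⁵ m³ = 3.886 × 10⁻¹⁰⁰ m³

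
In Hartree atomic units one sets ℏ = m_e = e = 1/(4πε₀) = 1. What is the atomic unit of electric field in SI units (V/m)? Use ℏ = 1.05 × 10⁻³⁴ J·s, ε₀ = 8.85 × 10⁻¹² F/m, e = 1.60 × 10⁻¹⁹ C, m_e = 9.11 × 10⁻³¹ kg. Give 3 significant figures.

5.20 × 10¹¹ V/m

E_au = E_h/(e a₀) = m_e²e⁵/((4πε₀)³ℏ⁴)
E_h = 4.38 × 10⁻¹⁸ J
a₀ = 5.26 × 10⁻¹¹ m
E_h/(e·a₀) = 5.20 × 10¹¹ V/m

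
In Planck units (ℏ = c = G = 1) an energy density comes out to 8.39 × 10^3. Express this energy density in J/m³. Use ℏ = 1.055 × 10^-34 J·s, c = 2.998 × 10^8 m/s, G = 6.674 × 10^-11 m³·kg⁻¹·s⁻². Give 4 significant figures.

One Planck energy density: u_P = c⁷/(ℏG²) = 4.632 × 10^113 J/m³.
8.39 × 10^3 × 4.632 × 10^113 J/m³ = 3.886 × 10^117 J/m³

3.886 × 10^117 J/m³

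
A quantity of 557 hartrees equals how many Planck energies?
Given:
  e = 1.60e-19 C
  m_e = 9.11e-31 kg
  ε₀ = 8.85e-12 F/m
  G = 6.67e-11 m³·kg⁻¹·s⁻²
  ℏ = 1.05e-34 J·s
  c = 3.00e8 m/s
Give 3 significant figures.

hartree: E_h = m_e e⁴/(4πε₀ℏ)² = 4.38e-18 J
Planck energy: E_P = √(ℏc⁵/G) = 1.96e9 J
557 × 4.38e-18 / 1.96e9 = 1.25e-24

1.25e-24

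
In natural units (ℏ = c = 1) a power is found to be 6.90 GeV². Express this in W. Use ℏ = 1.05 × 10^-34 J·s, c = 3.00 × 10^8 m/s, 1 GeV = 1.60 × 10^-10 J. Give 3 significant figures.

Power is [E]/[T] = [E]²/ℏ.
1 GeV² → 1/ℏ × (1 GeV in J)² = 2.44 × 10^14 W.
Result: 6.90 × 2.44 × 10^14 = 1.68 × 10^15 W.

1.68 × 10^15 W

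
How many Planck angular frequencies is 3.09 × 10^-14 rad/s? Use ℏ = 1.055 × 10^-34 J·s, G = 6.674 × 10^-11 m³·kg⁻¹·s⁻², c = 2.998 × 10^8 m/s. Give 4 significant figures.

1.666 × 10^-57

Planck angular frequency: ω_P = √(c⁵/(ℏG)) = 1.855 × 10^43 rad/s.
3.09 × 10^-14 / 1.855 × 10^43 = 1.666 × 10^-57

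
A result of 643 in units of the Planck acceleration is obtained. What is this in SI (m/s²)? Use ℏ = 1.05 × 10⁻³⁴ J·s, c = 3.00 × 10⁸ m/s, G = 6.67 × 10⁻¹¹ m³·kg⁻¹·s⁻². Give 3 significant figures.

One Planck acceleration: a_P = √(c⁷/(ℏG)) = 5.59 × 10⁵¹ m/s².
643 × 5.59 × 10⁵¹ m/s² = 3.59 × 10⁵⁴ m/s²

3.59 × 10⁵⁴ m/s²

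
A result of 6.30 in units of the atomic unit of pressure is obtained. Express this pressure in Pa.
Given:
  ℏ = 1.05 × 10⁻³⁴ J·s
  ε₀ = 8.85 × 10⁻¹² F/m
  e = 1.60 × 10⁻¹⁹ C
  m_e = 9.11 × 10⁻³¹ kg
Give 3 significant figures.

1.90 × 10¹⁴ Pa

One atomic unit of pressure: P_au = E_h/a₀³ = m_e⁴e¹⁰/((4πε₀)⁵ℏ⁸) = 3.01 × 10¹³ Pa.
6.30 × 3.01 × 10¹³ Pa = 1.90 × 10¹⁴ Pa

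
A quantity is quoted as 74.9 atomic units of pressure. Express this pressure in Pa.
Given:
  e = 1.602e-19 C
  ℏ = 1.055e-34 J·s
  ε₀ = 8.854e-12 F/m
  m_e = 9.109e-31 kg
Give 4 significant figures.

One atomic unit of pressure: P_au = E_h/a₀³ = m_e⁴e¹⁰/((4πε₀)⁵ℏ⁸) = 2.929e13 Pa.
74.9 × 2.929e13 Pa = 2.194e15 Pa

2.194e15 Pa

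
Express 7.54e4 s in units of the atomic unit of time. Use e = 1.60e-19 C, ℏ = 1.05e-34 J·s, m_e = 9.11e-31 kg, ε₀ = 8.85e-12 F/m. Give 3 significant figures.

atomic unit of time: τ_au = (4πε₀)²ℏ³/(m_e e⁴) = 2.40e-17 s.
7.54e4 / 2.40e-17 = 3.14e21

3.14e21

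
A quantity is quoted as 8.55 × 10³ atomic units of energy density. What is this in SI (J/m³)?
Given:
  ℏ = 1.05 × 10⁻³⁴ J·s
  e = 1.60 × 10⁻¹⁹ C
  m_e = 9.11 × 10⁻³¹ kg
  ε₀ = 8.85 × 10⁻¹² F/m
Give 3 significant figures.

One atomic unit of energy density: u_au = E_h/a₀³ = m_e⁴e¹⁰/((4πε₀)⁵ℏ⁸) = 3.01 × 10¹³ J/m³.
8.55 × 10³ × 3.01 × 10¹³ J/m³ = 2.58 × 10¹⁷ J/m³

2.58 × 10¹⁷ J/m³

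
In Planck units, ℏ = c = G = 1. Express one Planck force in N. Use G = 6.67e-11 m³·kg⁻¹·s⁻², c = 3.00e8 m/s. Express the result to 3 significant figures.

1.21e44 N

From ℏ = c = G = 1 the force scale is F_P = c⁴/G.
  = 8.10e33 / 6.67e-11
  = 1.21e44 N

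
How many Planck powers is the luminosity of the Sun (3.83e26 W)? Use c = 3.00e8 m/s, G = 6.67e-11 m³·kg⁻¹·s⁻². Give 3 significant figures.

1.05e-26

Planck power: P_P = c⁵/G = 3.64e52 W.
3.83e26 / 3.64e52 = 1.05e-26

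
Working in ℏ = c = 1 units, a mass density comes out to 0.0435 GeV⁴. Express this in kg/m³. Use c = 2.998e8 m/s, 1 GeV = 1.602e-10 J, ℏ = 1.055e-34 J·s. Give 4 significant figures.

1.007e19 kg/m³

Mass density is [E]/(c²[L]³) = [E]⁴/(ℏ³c⁵).
1 GeV⁴ → 1/(ℏ³c⁵) × (1 GeV in J)⁴ = 2.316e20 kg/m³.
Result: 0.0435 × 2.316e20 = 1.007e19 kg/m³.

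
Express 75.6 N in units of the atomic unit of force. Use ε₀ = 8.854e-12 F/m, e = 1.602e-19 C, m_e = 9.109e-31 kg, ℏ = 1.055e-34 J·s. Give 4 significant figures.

9.197e8

atomic unit of force: F_au = E_h/a₀ = m_e²e⁶/((4πε₀)³ℏ⁴) = 8.220e-8 N.
75.6 / 8.220e-8 = 9.197e8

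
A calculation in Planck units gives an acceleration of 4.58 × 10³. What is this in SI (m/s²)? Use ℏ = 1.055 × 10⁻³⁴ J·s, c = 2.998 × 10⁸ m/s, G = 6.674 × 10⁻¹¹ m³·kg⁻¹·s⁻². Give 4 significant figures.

One Planck acceleration: a_P = √(c⁷/(ℏG)) = 5.560 × 10⁵¹ m/s².
4.58 × 10³ × 5.560 × 10⁵¹ m/s² = 2.547 × 10⁵⁵ m/s²

2.547 × 10⁵⁵ m/s²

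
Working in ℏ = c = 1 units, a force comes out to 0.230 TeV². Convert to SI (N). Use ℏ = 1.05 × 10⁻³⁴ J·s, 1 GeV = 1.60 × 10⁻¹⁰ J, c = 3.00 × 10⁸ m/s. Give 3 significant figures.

Force is [E]/[L] = [E]²/(ℏc); restore (ℏc)⁻¹.
1 GeV² → 1/(ℏc) × (1 GeV in J)² = 8.13 × 10⁵ N.
Convert the energy scale: 0.230 TeV² = 2.30 × 10⁵ GeV².
Result: 2.30 × 10⁵ × 8.13 × 10⁵ = 1.87 × 10¹¹ N.

1.87 × 10¹¹ N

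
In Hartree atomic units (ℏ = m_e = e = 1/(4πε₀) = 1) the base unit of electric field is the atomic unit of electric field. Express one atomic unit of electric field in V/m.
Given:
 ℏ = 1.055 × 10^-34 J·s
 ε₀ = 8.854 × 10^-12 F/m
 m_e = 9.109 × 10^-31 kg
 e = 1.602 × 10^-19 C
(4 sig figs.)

E_au = E_h/(e a₀) = m_e²e⁵/((4πε₀)³ℏ⁴)
E_h = 4.354 × 10^-18 J
a₀ = 5.297 × 10^-11 m
E_h/(e·a₀) = 5.131 × 10^11 V/m

5.131 × 10^11 V/m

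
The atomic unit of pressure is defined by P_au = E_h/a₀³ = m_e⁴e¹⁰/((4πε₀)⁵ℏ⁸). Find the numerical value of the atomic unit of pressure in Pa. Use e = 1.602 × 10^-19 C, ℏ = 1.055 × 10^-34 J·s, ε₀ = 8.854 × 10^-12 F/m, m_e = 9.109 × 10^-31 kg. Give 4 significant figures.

2.929 × 10^13 Pa

P_au = E_h/a₀³ = m_e⁴e¹⁰/((4πε₀)⁵ℏ⁸)
E_h = 4.354 × 10^-18 J
a₀ = 5.297 × 10^-11 m
E_h/a₀³ = 2.929 × 10^13 Pa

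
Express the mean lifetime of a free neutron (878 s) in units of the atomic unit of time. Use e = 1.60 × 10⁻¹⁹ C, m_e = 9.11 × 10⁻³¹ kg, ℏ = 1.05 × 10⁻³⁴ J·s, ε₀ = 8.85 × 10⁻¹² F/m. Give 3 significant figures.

3.66 × 10¹⁹

atomic unit of time: τ_au = (4πε₀)²ℏ³/(m_e e⁴) = 2.40 × 10⁻¹⁷ s.
878 / 2.40 × 10⁻¹⁷ = 3.66 × 10¹⁹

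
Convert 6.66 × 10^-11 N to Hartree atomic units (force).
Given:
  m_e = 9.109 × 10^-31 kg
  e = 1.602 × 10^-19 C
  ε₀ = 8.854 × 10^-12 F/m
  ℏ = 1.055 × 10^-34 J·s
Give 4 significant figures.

8.102 × 10^-4

atomic unit of force: F_au = E_h/a₀ = m_e²e⁶/((4πε₀)³ℏ⁴) = 8.220 × 10^-8 N.
6.66 × 10^-11 / 8.220 × 10^-8 = 8.102 × 10^-4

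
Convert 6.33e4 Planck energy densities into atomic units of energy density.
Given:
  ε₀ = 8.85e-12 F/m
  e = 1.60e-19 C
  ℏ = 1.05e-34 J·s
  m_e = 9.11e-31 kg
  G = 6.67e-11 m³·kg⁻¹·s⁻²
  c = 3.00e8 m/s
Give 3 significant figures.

9.84e104

Planck energy density: u_P = c⁷/(ℏG²) = 4.68e113 J/m³
atomic unit of energy density: u_au = E_h/a₀³ = m_e⁴e¹⁰/((4πε₀)⁵ℏ⁸) = 3.01e13 J/m³
6.33e4 × 4.68e113 / 3.01e13 = 9.84e104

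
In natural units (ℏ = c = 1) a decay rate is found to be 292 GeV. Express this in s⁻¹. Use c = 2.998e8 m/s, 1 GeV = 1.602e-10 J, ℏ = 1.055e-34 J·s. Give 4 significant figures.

4.434e26 s⁻¹

A rate is [E]/ℏ; divide by ℏ.
1 GeV → 1/ℏ × (1 GeV in J) = 1.518e24 s⁻¹.
Result: 292 × 1.518e24 = 4.434e26 s⁻¹.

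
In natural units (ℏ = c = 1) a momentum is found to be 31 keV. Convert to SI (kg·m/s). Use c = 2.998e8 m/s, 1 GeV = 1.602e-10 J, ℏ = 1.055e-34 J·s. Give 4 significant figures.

Momentum is [E]/c; divide by c.
1 GeV → 1/c × (1 GeV in J) = 5.344e-19 kg·m/s.
Convert the energy scale: 31 keV = 3.10e-5 GeV.
Result: 3.10e-5 × 5.344e-19 = 1.657e-23 kg·m/s.

1.657e-23 kg·m/s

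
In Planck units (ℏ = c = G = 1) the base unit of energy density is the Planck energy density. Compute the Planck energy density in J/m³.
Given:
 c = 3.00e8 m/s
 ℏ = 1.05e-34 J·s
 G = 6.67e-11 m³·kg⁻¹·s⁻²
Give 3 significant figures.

u_P = c⁷/(ℏG²)
  = 2.19e59 / 4.67e-55
  = 4.68e113 J/m³

4.68e113 J/m³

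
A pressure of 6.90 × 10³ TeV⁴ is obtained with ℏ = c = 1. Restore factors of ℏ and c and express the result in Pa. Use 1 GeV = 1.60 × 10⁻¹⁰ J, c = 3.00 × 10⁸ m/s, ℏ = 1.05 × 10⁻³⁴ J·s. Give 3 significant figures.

Pressure is [E]/[L]³ = [E]⁴/(ℏc)³.
1 GeV⁴ → 1/(ℏc)³ × (1 GeV in J)⁴ = 2.10 × 10³⁷ Pa.
Convert the energy scale: 6.90 × 10³ TeV⁴ = 6.90 × 10¹⁵ GeV⁴.
Result: 6.90 × 10¹⁵ × 2.10 × 10³⁷ = 1.45 × 10⁵³ Pa.

1.45 × 10⁵³ Pa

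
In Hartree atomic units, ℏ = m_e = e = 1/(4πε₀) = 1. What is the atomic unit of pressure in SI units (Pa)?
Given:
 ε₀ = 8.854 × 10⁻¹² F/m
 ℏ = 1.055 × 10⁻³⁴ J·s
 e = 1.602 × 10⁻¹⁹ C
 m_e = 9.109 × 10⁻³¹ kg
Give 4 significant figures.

The unique combination of the constants set to 1 with dimensions of pressure is P_au = E_h/a₀³ = m_e⁴e¹⁰/((4πε₀)⁵ℏ⁸).
E_h = 4.354 × 10⁻¹⁸ J
a₀ = 5.297 × 10⁻¹¹ m
E_h/a₀³ = 2.929 × 10¹³ Pa

2.929 × 10¹³ Pa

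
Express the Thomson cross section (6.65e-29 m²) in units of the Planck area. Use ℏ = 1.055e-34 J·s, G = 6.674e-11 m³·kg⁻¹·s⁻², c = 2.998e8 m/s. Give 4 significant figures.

2.545e41

Planck area: A_P = ℏG/c³ = 2.613e-70 m².
6.65e-29 / 2.613e-70 = 2.545e41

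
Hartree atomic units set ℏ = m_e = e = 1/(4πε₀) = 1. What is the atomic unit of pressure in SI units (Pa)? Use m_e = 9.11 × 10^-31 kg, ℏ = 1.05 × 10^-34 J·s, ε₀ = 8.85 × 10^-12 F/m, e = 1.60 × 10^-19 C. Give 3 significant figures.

The unique combination of the constants set to 1 with dimensions of pressure is P_au = E_h/a₀³ = m_e⁴e¹⁰/((4πε₀)⁵ℏ⁸).
E_h = 4.38 × 10^-18 J
a₀ = 5.26 × 10^-11 m
E_h/a₀³ = 3.01 × 10^13 Pa

3.01 × 10^13 Pa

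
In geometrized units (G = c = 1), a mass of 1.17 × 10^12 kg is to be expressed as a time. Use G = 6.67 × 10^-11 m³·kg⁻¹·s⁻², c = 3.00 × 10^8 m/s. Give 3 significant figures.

Mass → time via G/c³.
1.17 × 10^12 kg × (G/c³) = 2.89 × 10^-24 s

2.89 × 10^-24 s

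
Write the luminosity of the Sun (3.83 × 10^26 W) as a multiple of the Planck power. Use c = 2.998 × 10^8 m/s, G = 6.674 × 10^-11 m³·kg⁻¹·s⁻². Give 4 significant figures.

1.055 × 10^-26

Planck power: P_P = c⁵/G = 3.629 × 10^52 W.
3.83 × 10^26 / 3.629 × 10^52 = 1.055 × 10^-26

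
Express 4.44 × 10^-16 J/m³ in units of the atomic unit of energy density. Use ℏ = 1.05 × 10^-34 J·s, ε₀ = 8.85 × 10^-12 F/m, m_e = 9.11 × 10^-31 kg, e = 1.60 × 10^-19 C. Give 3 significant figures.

1.47 × 10^-29

atomic unit of energy density: u_au = E_h/a₀³ = m_e⁴e¹⁰/((4πε₀)⁵ℏ⁸) = 3.01 × 10^13 J/m³.
4.44 × 10^-16 / 3.01 × 10^13 = 1.47 × 10^-29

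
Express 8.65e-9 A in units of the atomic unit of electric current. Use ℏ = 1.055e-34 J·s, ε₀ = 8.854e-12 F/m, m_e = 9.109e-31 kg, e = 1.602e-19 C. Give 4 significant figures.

1.308e-6

atomic unit of electric current: I_au = e E_h/ℏ = m_e e⁵/((4πε₀)²ℏ³) = 6.612e-3 A.
8.65e-9 / 6.612e-3 = 1.308e-6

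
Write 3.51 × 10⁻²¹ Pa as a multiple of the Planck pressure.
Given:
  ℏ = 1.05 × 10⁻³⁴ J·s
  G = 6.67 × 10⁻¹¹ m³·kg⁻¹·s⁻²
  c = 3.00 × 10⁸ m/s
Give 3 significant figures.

Planck pressure: p_P = c⁷/(ℏG²) = 4.68 × 10¹¹³ Pa.
3.51 × 10⁻²¹ / 4.68 × 10¹¹³ = 7.50 × 10⁻¹³⁵

7.50 × 10⁻¹³⁵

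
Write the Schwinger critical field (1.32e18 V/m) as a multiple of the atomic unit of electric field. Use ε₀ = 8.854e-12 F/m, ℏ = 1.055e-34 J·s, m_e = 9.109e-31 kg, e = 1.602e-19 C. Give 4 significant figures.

2.573e6

atomic unit of electric field: E_au = E_h/(e a₀) = m_e²e⁵/((4πε₀)³ℏ⁴) = 5.131e11 V/m.
1.32e18 / 5.131e11 = 2.573e6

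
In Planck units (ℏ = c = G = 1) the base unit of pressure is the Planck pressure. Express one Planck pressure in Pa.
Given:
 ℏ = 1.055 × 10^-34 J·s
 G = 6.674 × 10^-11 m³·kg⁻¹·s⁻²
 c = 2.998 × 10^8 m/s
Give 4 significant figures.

4.632 × 10^113 Pa

p_P = c⁷/(ℏG²)
  = 2.177 × 10^59 / 4.699 × 10^-55
  = 4.632 × 10^113 Pa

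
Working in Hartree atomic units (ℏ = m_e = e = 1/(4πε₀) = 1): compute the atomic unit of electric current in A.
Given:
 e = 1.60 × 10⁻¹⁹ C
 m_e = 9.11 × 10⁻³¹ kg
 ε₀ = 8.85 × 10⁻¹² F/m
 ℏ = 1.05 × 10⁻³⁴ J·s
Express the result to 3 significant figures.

6.67 × 10⁻³ A

From ℏ = m_e = e = 1/(4πε₀) = 1 the current scale is I_au = e E_h/ℏ = m_e e⁵/((4πε₀)²ℏ³).
E_h = 4.38 × 10⁻¹⁸ J
e·E_h/ℏ = 6.67 × 10⁻³ A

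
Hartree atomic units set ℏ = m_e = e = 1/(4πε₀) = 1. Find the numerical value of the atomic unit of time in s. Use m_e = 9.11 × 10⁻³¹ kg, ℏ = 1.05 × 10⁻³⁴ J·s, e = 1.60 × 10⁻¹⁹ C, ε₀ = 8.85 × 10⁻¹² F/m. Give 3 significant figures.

Dimensional analysis gives τ_au = (4πε₀)²ℏ³/(m_e e⁴).
E_h = 4.38 × 10⁻¹⁸ J
ℏ/E_h = 2.40 × 10⁻¹⁷ s

2.40 × 10⁻¹⁷ s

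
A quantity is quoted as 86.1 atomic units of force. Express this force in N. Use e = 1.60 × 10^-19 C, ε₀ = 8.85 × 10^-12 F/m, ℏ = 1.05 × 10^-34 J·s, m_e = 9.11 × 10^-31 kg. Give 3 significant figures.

7.17 × 10^-6 N

One atomic unit of force: F_au = E_h/a₀ = m_e²e⁶/((4πε₀)³ℏ⁴) = 8.33 × 10^-8 N.
86.1 × 8.33 × 10^-8 N = 7.17 × 10^-6 N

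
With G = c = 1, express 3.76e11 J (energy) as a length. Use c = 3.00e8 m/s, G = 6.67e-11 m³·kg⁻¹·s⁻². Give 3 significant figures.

3.10e-33 m

Energy → length via G/c⁴.
3.76e11 J × (G/c⁴) = 3.10e-33 m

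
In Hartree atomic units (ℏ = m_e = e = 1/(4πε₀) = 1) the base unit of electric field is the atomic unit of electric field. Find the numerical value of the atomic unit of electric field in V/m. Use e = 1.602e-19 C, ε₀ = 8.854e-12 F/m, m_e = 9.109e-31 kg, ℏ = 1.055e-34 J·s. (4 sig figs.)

5.131e11 V/m

E_au = E_h/(e a₀) = m_e²e⁵/((4πε₀)³ℏ⁴)
E_h = 4.354e-18 J
a₀ = 5.297e-11 m
E_h/(e·a₀) = 5.131e11 V/m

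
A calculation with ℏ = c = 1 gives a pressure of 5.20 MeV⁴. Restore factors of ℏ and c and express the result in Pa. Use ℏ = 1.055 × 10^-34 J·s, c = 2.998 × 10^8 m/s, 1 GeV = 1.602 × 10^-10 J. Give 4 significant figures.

1.082 × 10^26 Pa

Pressure is [E]/[L]³ = [E]⁴/(ℏc)³.
1 GeV⁴ → 1/(ℏc)³ × (1 GeV in J)⁴ = 2.082 × 10^37 Pa.
Convert the energy scale: 5.20 MeV⁴ = 5.20 × 10^-12 GeV⁴.
Result: 5.20 × 10^-12 × 2.082 × 10^37 = 1.082 × 10^26 Pa.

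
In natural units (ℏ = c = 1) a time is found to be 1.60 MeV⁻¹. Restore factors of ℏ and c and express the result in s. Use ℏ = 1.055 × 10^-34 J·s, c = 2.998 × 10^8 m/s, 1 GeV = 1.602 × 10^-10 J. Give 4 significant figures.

1.054 × 10^-21 s

A time is [E]⁻¹ in ℏ=c=1; restore one factor of ℏ.
1 GeV⁻¹ → ℏ × (1 GeV in J)⁻¹ = 6.586 × 10^-25 s.
Convert the energy scale: 1.60 MeV⁻¹ = 1.60 × 10^3 GeV⁻¹.
Result: 1.60 × 10^3 × 6.586 × 10^-25 = 1.054 × 10^-21 s.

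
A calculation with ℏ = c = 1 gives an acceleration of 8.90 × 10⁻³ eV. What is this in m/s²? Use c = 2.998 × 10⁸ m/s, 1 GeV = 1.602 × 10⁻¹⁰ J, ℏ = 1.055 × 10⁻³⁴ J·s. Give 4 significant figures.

4.052 × 10²¹ m/s²

Acceleration is [L]/[T]² = c·[E]/ℏ.
1 GeV → c/ℏ × (1 GeV in J) = 4.552 × 10³² m/s².
Convert the energy scale: 8.90 × 10⁻³ eV = 8.90 × 10⁻¹² GeV.
Result: 8.90 × 10⁻¹² × 4.552 × 10³² = 4.052 × 10²¹ m/s².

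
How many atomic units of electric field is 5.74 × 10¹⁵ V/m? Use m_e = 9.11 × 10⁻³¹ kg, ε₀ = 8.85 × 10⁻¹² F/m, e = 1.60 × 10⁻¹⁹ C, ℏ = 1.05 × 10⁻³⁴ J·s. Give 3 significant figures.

1.10 × 10⁴

atomic unit of electric field: E_au = E_h/(e a₀) = m_e²e⁵/((4πε₀)³ℏ⁴) = 5.20 × 10¹¹ V/m.
5.74 × 10¹⁵ / 5.20 × 10¹¹ = 1.10 × 10⁴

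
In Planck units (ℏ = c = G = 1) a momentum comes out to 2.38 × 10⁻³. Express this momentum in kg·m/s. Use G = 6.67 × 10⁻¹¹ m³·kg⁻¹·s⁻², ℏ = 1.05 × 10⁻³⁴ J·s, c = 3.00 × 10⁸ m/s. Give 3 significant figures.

0.0155 kg·m/s

One Planck momentum: p_P = √(ℏc³/G) = 6.52 kg·m/s.
2.38 × 10⁻³ × 6.52 kg·m/s = 0.0155 kg·m/s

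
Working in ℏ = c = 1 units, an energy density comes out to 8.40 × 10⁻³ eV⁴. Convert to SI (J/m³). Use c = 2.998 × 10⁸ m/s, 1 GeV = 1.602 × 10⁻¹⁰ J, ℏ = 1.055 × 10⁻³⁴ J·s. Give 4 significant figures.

[E]/[L]³ = [E]⁴/(ℏc)³; restore (ℏc)⁻³.
1 GeV⁴ → 1/(ℏc)³ × (1 GeV in J)⁴ = 2.082 × 10³⁷ J/m³.
Convert the energy scale: 8.40 × 10⁻³ eV⁴ = 8.40 × 10⁻³⁹ GeV⁴.
Result: 8.40 × 10⁻³⁹ × 2.082 × 10³⁷ = 0.1749 J/m³.

0.1749 J/m³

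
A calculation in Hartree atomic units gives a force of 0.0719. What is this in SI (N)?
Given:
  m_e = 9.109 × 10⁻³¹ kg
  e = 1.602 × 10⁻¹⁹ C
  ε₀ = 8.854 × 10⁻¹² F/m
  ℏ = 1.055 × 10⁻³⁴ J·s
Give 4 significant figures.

One atomic unit of force: F_au = E_h/a₀ = m_e²e⁶/((4πε₀)³ℏ⁴) = 8.220 × 10⁻⁸ N.
0.0719 × 8.220 × 10⁻⁸ N = 5.910 × 10⁻⁹ N

5.910 × 10⁻⁹ N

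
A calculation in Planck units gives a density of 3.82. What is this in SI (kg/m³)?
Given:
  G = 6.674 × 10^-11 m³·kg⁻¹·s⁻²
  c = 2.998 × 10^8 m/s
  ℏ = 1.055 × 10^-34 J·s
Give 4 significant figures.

1.969 × 10^97 kg/m³

One Planck density: ρ_P = c⁵/(ℏG²) = 5.154 × 10^96 kg/m³.
3.82 × 5.154 × 10^96 kg/m³ = 1.969 × 10^97 kg/m³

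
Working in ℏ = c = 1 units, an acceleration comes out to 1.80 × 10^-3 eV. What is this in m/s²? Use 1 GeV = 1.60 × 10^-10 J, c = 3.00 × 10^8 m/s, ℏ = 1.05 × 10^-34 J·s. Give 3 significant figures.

8.23 × 10^20 m/s²

Acceleration is [L]/[T]² = c·[E]/ℏ.
1 GeV → c/ℏ × (1 GeV in J) = 4.57 × 10^32 m/s².
Convert the energy scale: 1.80 × 10^-3 eV = 1.80 × 10^-12 GeV.
Result: 1.80 × 10^-12 × 4.57 × 10^32 = 8.23 × 10^20 m/s².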